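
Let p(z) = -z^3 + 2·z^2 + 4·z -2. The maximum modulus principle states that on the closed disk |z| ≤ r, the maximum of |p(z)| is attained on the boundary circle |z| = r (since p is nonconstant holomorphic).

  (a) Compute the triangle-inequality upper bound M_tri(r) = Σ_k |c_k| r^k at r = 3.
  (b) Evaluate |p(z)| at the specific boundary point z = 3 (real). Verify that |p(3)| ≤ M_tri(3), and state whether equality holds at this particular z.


Coefficients: c_0 = -2, c_1 = 4, c_2 = 2, c_3 = -1. Radius r = 3.
Part (a). Triangle bound: M_tri(r) = Σ_k |c_k| r^k
  = |-2|·3^0 + |4|·3^1 + |2|·3^2 + |-1|·3^3
  = 2 + 12 + 18 + 27 = 59.
This bounds M(r) := max_{|z|=r} |p(z)| from above; equality holds iff all terms c_k z^k can be made to align in phase at a single z on |z|=r.
Part (b). At z = 3 (real, on the circle |z| = r):
  p(3) = (-2)·3^0 + (4)·3^1 + (2)·3^2 + (-1)·3^3 = 1.
  |p(3)| = 1.
Check: |p(3)| = 1 ≤ 59 = M_tri(3). ✓ Equality does not hold at z = 3 (the coefficients have mixed signs, so the terms do not all align in phase there).

M_tri(3) = 59; |p(3)| = 1; equality at z=3: no.


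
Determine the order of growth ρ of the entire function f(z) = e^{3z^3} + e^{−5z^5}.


Each summand is entire of order 3 and 5 respectively (as in the single-exponential case). The order of a sum is at most the max of the orders, so ρ ≤ 5. For the lower bound: on |z|=r choose arg z so that -5z^5 is real positive; then |e^{-5z^5}| = e^{5r^5} while |e^{3z^3}| ≤ e^{3r^3} = o(e^{5r^5}). So |f| ≥ e^{5r^5}(1 − o(1)) and ρ ≥ 5. Hence ρ = max(3, 5) = 5.
Therefore ρ = 5.

Order ρ = 5.


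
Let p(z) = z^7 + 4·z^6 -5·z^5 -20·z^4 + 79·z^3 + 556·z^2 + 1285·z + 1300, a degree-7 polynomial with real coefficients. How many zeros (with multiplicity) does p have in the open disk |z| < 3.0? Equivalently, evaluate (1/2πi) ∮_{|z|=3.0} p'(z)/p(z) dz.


The zeros of p are: -4, (-2 + 1i), (-2 - 1i), (-1 + 2i), (-1 - 2i), (3 + 2i), (3 - 2i).
Their magnitudes are: 4, 2.236, 2.236, 2.236, 2.236, 3.606, 3.606.
Zeros with |z| < R = 3.0: (-2 + 1i), (-2 - 1i), (-1 + 2i), (-1 - 2i).
Count = 4.
By the argument principle, (1/2πi) ∮_{|z|=R} p'(z)/p(z) dz equals exactly this count.

Number of zeros inside |z| < 3.0: 4.


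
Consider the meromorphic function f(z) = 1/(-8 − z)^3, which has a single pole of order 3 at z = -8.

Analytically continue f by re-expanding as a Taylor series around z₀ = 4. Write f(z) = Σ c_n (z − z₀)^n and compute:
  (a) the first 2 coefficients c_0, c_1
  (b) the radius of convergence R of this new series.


Let w = z − z₀, so z = z₀ + w.
Then -8 − z = -8 − (z₀ + w) = (-8 − z₀) − w = -12 − w.
f(z) = 1/(-12 − w)^3 = (1/(-12)^3) · (1 − w/(-12))^{−3}.
By the binomial series (1−u)^{−3} = Σ_{n≥0} C(n+2, 2) u^n for |u|<1, with u = w/(-12):
  c_n = C(n+2, 2) / (-12)^(n+3).
  c_0 = 1/(-12)^3 = -1/1728.
  c_1 = 3/(-12)^4 = 1/6912.
The series is valid for |w/d| < 1, i.e. |z − z₀| < |d|.
Radius of convergence: R = |-8 − z₀| = |-12| = 12 (distance from z₀ to the singularity z = -8).

c_0 = -1/1728, c_1 = 1/6912; R = 12.


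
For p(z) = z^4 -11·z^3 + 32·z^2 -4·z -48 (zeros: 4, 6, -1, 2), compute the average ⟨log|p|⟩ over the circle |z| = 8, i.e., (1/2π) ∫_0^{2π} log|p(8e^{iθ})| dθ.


Zeros: -1, 2, 4, 6; r = 8.
Inside |z| < r: -1, 2, 4, 6. Outside (|z| ≥ r): ∅.
p(0) = -48, so log|p(0)| = log(48) = 3.8712.
Apply Jensen: I(r) = log|p(0)| + Σ_k log(r/|z_k|), summed over zeros inside |z| < r.
  log(r/|z_k|) for z_k = 4: log(8/4) = 0.6931
  log(r/|z_k|) for z_k = 6: log(8/6) = 0.2877
  log(r/|z_k|) for z_k = -1: log(8/1) = 2.0794
  log(r/|z_k|) for z_k = 2: log(8/2) = 1.3863
Sum over inside zeros: 4.4466.
I(r) = log|p(0)| + (inside sum) = 3.8712 + 4.4466 = 8.3178.
Closed form (all zeros inside, monic): I(r) = n·log(r) = 4·log(8) = 8.3178. ✓

I(r) ≈ 8.3178.


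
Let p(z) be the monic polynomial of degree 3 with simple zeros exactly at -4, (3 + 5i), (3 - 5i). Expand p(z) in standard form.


The polynomial is p(z) = ∏_{α ∈ S} (z − α), where S = {-4, (3 + 5i), (3 - 5i)}.
Expanding the product yields: p(z) = z^3 -2·z^2 + 10·z + 136.
Note conjugate pairs combine to real quadratics: (z − (3+5i))(z − (3−5i)) = z² − 6z + 34.
The resulting polynomial has degree 3 and real coefficients as required.

p(z) = z^3 -2·z^2 + 10·z + 136.


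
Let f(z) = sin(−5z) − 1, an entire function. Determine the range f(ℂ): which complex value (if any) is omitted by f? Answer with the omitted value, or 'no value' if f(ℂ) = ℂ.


Little Picard bounds the complement of f(ℂ) to at most one point.
sin is entire and surjective onto ℂ: for every w ∈ ℂ, sin(ζ) = w has a solution ζ ∈ ℂ (e.g., via the complex inverse arcsin). With ζ = −5z this gives z = ζ/(-5). Then 1·sin(−5z) takes every value in 1·ℂ = ℂ, and adding -1 is a bijection of ℂ. So f is surjective and omits no value. (Note: only on the real line is sin bounded by [−1, 1].)

Omitted value: no value.


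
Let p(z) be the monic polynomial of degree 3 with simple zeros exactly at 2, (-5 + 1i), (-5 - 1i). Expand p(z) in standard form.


The polynomial is p(z) = ∏_{α ∈ S} (z − α), where S = {2, (-5 + 1i), (-5 - 1i)}.
Expanding the product yields: p(z) = z^3 + 8·z^2 + 6·z -52.
Note conjugate pairs combine to real quadratics: (z − (-5+1i))(z − (-5−1i)) = z² + 10z + 26.
The resulting polynomial has degree 3 and real coefficients as required.

p(z) = z^3 + 8·z^2 + 6·z -52.


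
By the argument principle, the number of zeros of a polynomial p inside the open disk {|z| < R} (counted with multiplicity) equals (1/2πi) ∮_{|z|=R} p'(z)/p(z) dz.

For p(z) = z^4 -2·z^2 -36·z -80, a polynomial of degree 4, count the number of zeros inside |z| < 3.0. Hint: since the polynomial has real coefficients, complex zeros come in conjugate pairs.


The zeros of p are: -2, (-1 + 3i), (-1 - 3i), 4.
Their magnitudes are: 2, 3.162, 3.162, 4.
Zeros with |z| < R = 3.0: -2.
Count = 1.
By the argument principle, (1/2πi) ∮_{|z|=R} p'(z)/p(z) dz equals exactly this count.

Number of zeros inside |z| < 3.0: 1.


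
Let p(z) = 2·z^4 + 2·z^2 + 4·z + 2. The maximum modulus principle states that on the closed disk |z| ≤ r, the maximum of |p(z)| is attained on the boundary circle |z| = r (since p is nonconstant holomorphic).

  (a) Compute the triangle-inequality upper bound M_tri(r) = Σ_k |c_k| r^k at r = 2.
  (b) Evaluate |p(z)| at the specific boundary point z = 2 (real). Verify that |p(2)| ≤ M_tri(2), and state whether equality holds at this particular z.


Coefficients: c_0 = 2, c_1 = 4, c_2 = 2, c_3 = 0, c_4 = 2. Radius r = 2.
Part (a). Triangle bound: M_tri(r) = Σ_k |c_k| r^k
  = |2|·2^0 + |4|·2^1 + |2|·2^2 + |0|·2^3 + |2|·2^4
  = 2 + 8 + 8 + 0 + 32 = 50.
This bounds M(r) := max_{|z|=r} |p(z)| from above; equality holds iff all terms c_k z^k can be made to align in phase at a single z on |z|=r.
Part (b). At z = 2 (real, on the circle |z| = r):
  p(2) = (2)·2^0 + (4)·2^1 + (2)·2^2 + (0)·2^3 + (2)·2^4 = 50.
  |p(2)| = 50.
Since all nonzero coefficients share the same sign, |p(2)| = 50 = M_tri(2); the triangle bound is attained at z = 2, so in fact M(r) = 50.

M_tri(2) = 50; |p(2)| = 50; equality at z=2: yes.


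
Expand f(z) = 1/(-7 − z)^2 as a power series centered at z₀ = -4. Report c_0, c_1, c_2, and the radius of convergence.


Let w = z − z₀, so z = z₀ + w.
Then -7 − z = -7 − (z₀ + w) = (-7 − z₀) − w = -3 − w.
f(z) = 1/(-3 − w)^2 = (1/(-3)^2) · (1 − w/(-3))^{−2}.
By the binomial series (1−u)^{−2} = Σ_{n≥0} C(n+1, 1) u^n for |u|<1, with u = w/(-3):
  c_n = C(n+1, 1) / (-3)^(n+2).
  c_0 = 1/(-3)^2 = 1/9.
  c_1 = 2/(-3)^3 = -2/27.
  c_2 = 3/(-3)^4 = 1/27.
The series is valid for |w/d| < 1, i.e. |z − z₀| < |d|.
Radius of convergence: R = |-7 − z₀| = |-3| = 3 (distance from z₀ to the singularity z = -7).

c_0 = 1/9, c_1 = -2/27, c_2 = 1/27; R = 3.


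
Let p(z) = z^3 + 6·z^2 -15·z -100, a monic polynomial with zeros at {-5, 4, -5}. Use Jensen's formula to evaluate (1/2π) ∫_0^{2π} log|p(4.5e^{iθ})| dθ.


Zeros: -5, -5, 4; r = 4.5.
Inside |z| < r: 4. Outside (|z| ≥ r): -5, -5.
p(0) = -100, so log|p(0)| = log(100) = 4.6052.
Apply Jensen: I(r) = log|p(0)| + Σ_k log(r/|z_k|), summed over zeros inside |z| < r.
  log(r/|z_k|) for z_k = 4: log(4.5/4) = 0.1178
  Outside zeros (-5, -5) contribute nothing to the Jensen sum.
Sum over inside zeros: 0.1178.
I(r) = log|p(0)| + (inside sum) = 4.6052 + 0.1178 = 4.7230.
Note: since some zeros are outside |z| ≤ r, the simplified n·log(r) form does NOT apply — only the inside zeros contribute.

I(r) ≈ 4.7230.


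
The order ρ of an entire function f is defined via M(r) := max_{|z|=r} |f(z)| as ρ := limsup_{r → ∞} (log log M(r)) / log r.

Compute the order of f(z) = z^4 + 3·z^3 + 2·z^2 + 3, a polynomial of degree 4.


|f(z)| ≤ Σ|c_k|·r^k = O(r^4) as r → ∞. Polynomial growth is O(e^{r^ε}) for every ε > 0 (since r^4/e^{r^ε} → 0), so ρ ≤ ε for all ε > 0, i.e. ρ = 0. Every nonconstant polynomial has order 0.
Therefore ρ = 0.

Order ρ = 0.


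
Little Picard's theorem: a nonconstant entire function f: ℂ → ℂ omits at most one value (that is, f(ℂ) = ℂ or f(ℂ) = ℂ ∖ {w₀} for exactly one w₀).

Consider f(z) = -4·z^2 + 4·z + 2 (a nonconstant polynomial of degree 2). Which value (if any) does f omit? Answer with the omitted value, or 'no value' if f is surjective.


Little Picard bounds the complement of f(ℂ) to at most one point.
For every w ∈ ℂ, the equation p(z) − w = 0 is a nonconstant polynomial in z and hence has at least one root by the fundamental theorem of algebra. So p is surjective onto ℂ, omitting no value.

Omitted value: no value.


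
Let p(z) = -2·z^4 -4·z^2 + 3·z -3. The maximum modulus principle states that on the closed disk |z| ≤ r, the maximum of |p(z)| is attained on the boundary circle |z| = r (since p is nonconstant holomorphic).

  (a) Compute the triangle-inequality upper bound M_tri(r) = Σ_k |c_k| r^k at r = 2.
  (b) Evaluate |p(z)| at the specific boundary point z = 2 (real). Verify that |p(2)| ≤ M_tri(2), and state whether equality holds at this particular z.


Coefficients: c_0 = -3, c_1 = 3, c_2 = -4, c_3 = 0, c_4 = -2. Radius r = 2.
Part (a). Triangle bound: M_tri(r) = Σ_k |c_k| r^k
  = |-3|·2^0 + |3|·2^1 + |-4|·2^2 + |0|·2^3 + |-2|·2^4
  = 3 + 6 + 16 + 0 + 32 = 57.
This bounds M(r) := max_{|z|=r} |p(z)| from above; equality holds iff all terms c_k z^k can be made to align in phase at a single z on |z|=r.
Part (b). At z = 2 (real, on the circle |z| = r):
  p(2) = (-3)·2^0 + (3)·2^1 + (-4)·2^2 + (0)·2^3 + (-2)·2^4 = -45.
  |p(2)| = 45.
Check: |p(2)| = 45 ≤ 57 = M_tri(2). ✓ Equality does not hold at z = 2 (the coefficients have mixed signs, so the terms do not all align in phase there).

M_tri(2) = 57; |p(2)| = 45; equality at z=2: no.


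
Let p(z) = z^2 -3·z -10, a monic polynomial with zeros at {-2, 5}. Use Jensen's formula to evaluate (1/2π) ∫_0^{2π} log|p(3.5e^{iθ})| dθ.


Zeros: -2, 5; r = 3.5.
Inside |z| < r: -2. Outside (|z| ≥ r): 5.
p(0) = -10, so log|p(0)| = log(10) = 2.3026.
Apply Jensen: I(r) = log|p(0)| + Σ_k log(r/|z_k|), summed over zeros inside |z| < r.
  log(r/|z_k|) for z_k = -2: log(3.5/2) = 0.5596
  Outside zeros (5) contribute nothing to the Jensen sum.
Sum over inside zeros: 0.5596.
I(r) = log|p(0)| + (inside sum) = 2.3026 + 0.5596 = 2.8622.
Note: since some zeros are outside |z| ≤ r, the simplified n·log(r) form does NOT apply — only the inside zeros contribute.

I(r) ≈ 2.8622.


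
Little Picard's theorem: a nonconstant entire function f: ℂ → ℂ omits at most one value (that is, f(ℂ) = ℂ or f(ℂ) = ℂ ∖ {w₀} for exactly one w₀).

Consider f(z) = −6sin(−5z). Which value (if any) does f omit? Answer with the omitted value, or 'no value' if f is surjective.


Little Picard bounds the complement of f(ℂ) to at most one point.
sin is entire and surjective onto ℂ: for every w ∈ ℂ, sin(ζ) = w has a solution ζ ∈ ℂ (e.g., via the complex inverse arcsin). With ζ = −5z this gives z = ζ/(-5). Then -6·sin(−5z) takes every value in -6·ℂ = ℂ, and adding 0 is a bijection of ℂ. So f is surjective and omits no value. (Note: only on the real line is sin bounded by [−1, 1].)

Omitted value: no value.


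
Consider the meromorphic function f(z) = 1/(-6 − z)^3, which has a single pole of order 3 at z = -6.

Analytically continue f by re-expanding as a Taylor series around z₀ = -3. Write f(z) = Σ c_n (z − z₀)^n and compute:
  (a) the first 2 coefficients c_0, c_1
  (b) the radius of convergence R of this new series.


Let w = z − z₀, so z = z₀ + w.
Then -6 − z = -6 − (z₀ + w) = (-6 − z₀) − w = -3 − w.
f(z) = 1/(-3 − w)^3 = (1/(-3)^3) · (1 − w/(-3))^{−3}.
By the binomial series (1−u)^{−3} = Σ_{n≥0} C(n+2, 2) u^n for |u|<1, with u = w/(-3):
  c_n = C(n+2, 2) / (-3)^(n+3).
  c_0 = 1/(-3)^3 = -1/27.
  c_1 = 3/(-3)^4 = 1/27.
The series is valid for |w/d| < 1, i.e. |z − z₀| < |d|.
Radius of convergence: R = |-6 − z₀| = |-3| = 3 (distance from z₀ to the singularity z = -6).

c_0 = -1/27, c_1 = 1/27; R = 3.


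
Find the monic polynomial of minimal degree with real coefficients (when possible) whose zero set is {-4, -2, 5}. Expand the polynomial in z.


The polynomial is p(z) = ∏_{α ∈ S} (z − α), where S = {-4, -2, 5}.
Expanding the product yields: p(z) = z^3 + z^2 -22·z -40.
The resulting polynomial has degree 3 and real coefficients as required.

p(z) = z^3 + z^2 -22·z -40.


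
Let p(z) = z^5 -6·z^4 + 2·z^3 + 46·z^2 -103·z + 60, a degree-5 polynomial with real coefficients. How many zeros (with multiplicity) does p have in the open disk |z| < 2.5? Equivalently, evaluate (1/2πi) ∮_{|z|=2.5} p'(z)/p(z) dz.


The zeros of p are: 1, (2 + 1i), (2 - 1i), -3, 4.
Their magnitudes are: 1, 2.236, 2.236, 3, 4.
Zeros with |z| < R = 2.5: 1, (2 + 1i), (2 - 1i).
Count = 3.
By the argument principle, (1/2πi) ∮_{|z|=R} p'(z)/p(z) dz equals exactly this count.

Number of zeros inside |z| < 2.5: 3.


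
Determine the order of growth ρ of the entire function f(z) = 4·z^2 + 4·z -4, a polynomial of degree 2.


|f(z)| ≤ Σ|c_k|·r^k = O(r^2) as r → ∞. Polynomial growth is O(e^{r^ε}) for every ε > 0 (since r^2/e^{r^ε} → 0), so ρ ≤ ε for all ε > 0, i.e. ρ = 0. Every nonconstant polynomial has order 0.
Therefore ρ = 0.

Order ρ = 0.


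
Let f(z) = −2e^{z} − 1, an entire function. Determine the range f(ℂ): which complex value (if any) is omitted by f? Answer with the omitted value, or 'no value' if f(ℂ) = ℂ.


Little Picard bounds the complement of f(ℂ) to at most one point.
e^{z} is never zero on ℂ, so -2·e^{z} takes every value in ℂ ∖ {0}. Adding -1 shifts the range to ℂ ∖ {-1}. Thus f omits exactly the value -1.

Omitted value: -1.


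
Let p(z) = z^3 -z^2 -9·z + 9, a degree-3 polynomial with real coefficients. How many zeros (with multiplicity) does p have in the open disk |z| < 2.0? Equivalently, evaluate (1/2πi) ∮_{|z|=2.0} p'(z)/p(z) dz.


The zeros of p are: -3, 1, 3.
Their magnitudes are: 3, 1, 3.
Zeros with |z| < R = 2.0: 1.
Count = 1.
By the argument principle, (1/2πi) ∮_{|z|=R} p'(z)/p(z) dz equals exactly this count.

Number of zeros inside |z| < 2.0: 1.


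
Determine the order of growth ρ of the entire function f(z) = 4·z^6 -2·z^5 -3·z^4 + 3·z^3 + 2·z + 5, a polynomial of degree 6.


|f(z)| ≤ Σ|c_k|·r^k = O(r^6) as r → ∞. Polynomial growth is O(e^{r^ε}) for every ε > 0 (since r^6/e^{r^ε} → 0), so ρ ≤ ε for all ε > 0, i.e. ρ = 0. Every nonconstant polynomial has order 0.
Therefore ρ = 0.

Order ρ = 0.


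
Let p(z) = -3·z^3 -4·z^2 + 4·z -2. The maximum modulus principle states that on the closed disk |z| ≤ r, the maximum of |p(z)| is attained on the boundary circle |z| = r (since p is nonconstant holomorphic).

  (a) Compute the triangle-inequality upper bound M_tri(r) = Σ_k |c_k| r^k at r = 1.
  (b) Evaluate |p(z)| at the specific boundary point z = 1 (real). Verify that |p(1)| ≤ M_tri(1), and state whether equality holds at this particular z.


Coefficients: c_0 = -2, c_1 = 4, c_2 = -4, c_3 = -3. Radius r = 1.
Part (a). Triangle bound: M_tri(r) = Σ_k |c_k| r^k
  = |-2|·1^0 + |4|·1^1 + |-4|·1^2 + |-3|·1^3
  = 2 + 4 + 4 + 3 = 13.
This bounds M(r) := max_{|z|=r} |p(z)| from above; equality holds iff all terms c_k z^k can be made to align in phase at a single z on |z|=r.
Part (b). At z = 1 (real, on the circle |z| = r):
  p(1) = (-2)·1^0 + (4)·1^1 + (-4)·1^2 + (-3)·1^3 = -5.
  |p(1)| = 5.
Check: |p(1)| = 5 ≤ 13 = M_tri(1). ✓ Equality does not hold at z = 1 (the coefficients have mixed signs, so the terms do not all align in phase there).

M_tri(1) = 13; |p(1)| = 5; equality at z=1: no.


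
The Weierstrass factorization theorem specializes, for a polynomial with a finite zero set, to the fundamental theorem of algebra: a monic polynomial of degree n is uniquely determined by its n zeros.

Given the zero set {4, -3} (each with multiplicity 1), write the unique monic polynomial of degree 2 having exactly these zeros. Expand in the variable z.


The polynomial is p(z) = ∏_{α ∈ S} (z − α), where S = {4, -3}.
Expanding the product yields: p(z) = z^2 -z -12.
The resulting polynomial has degree 2 and real coefficients as required.

p(z) = z^2 -z -12.


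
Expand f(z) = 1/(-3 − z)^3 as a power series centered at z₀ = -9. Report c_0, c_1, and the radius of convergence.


Let w = z − z₀, so z = z₀ + w.
Then -3 − z = -3 − (z₀ + w) = (-3 − z₀) − w = 6 − w.
f(z) = 1/(6 − w)^3 = (1/(6)^3) · (1 − w/(6))^{−3}.
By the binomial series (1−u)^{−3} = Σ_{n≥0} C(n+2, 2) u^n for |u|<1, with u = w/(6):
  c_n = C(n+2, 2) / (6)^(n+3).
  c_0 = 1/(6)^3 = 1/216.
  c_1 = 3/(6)^4 = 1/432.
The series is valid for |w/d| < 1, i.e. |z − z₀| < |d|.
Radius of convergence: R = |-3 − z₀| = |6| = 6 (distance from z₀ to the singularity z = -3).

c_0 = 1/216, c_1 = 1/432; R = 6.


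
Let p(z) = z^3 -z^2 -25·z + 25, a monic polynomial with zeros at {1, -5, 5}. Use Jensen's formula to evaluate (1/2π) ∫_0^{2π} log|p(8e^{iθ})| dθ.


Zeros: -5, 1, 5; r = 8.
Inside |z| < r: -5, 1, 5. Outside (|z| ≥ r): ∅.
p(0) = 25, so log|p(0)| = log(25) = 3.2189.
Apply Jensen: I(r) = log|p(0)| + Σ_k log(r/|z_k|), summed over zeros inside |z| < r.
  log(r/|z_k|) for z_k = 1: log(8/1) = 2.0794
  log(r/|z_k|) for z_k = -5: log(8/5) = 0.4700
  log(r/|z_k|) for z_k = 5: log(8/5) = 0.4700
Sum over inside zeros: 3.0194.
I(r) = log|p(0)| + (inside sum) = 3.2189 + 3.0194 = 6.2383.
Closed form (all zeros inside, monic): I(r) = n·log(r) = 3·log(8) = 6.2383. ✓

I(r) ≈ 6.2383.


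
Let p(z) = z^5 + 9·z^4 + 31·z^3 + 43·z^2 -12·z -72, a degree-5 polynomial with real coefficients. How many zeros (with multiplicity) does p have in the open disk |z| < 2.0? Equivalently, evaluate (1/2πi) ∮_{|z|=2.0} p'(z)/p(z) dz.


The zeros of p are: (-2 + 2i), (-2 - 2i), -3, 1, -3.
Their magnitudes are: 2.828, 2.828, 3, 1, 3.
Zeros with |z| < R = 2.0: 1.
Count = 1.
By the argument principle, (1/2πi) ∮_{|z|=R} p'(z)/p(z) dz equals exactly this count.

Number of zeros inside |z| < 2.0: 1.


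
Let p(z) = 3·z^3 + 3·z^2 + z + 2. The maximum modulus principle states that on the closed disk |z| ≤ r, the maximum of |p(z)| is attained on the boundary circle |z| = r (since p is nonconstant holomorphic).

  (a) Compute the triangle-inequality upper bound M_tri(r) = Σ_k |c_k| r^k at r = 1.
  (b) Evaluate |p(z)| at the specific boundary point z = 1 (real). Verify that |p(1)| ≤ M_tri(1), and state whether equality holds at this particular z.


Coefficients: c_0 = 2, c_1 = 1, c_2 = 3, c_3 = 3. Radius r = 1.
Part (a). Triangle bound: M_tri(r) = Σ_k |c_k| r^k
  = |2|·1^0 + |1|·1^1 + |3|·1^2 + |3|·1^3
  = 2 + 1 + 3 + 3 = 9.
This bounds M(r) := max_{|z|=r} |p(z)| from above; equality holds iff all terms c_k z^k can be made to align in phase at a single z on |z|=r.
Part (b). At z = 1 (real, on the circle |z| = r):
  p(1) = (2)·1^0 + (1)·1^1 + (3)·1^2 + (3)·1^3 = 9.
  |p(1)| = 9.
Since all nonzero coefficients share the same sign, |p(1)| = 9 = M_tri(1); the triangle bound is attained at z = 1, so in fact M(r) = 9.

M_tri(1) = 9; |p(1)| = 9; equality at z=1: yes.


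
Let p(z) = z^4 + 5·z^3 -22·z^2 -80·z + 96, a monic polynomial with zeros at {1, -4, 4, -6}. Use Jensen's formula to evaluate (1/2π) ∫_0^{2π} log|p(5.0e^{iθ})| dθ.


Zeros: -6, -4, 1, 4; r = 5.0.
Inside |z| < r: -4, 1, 4. Outside (|z| ≥ r): -6.
p(0) = 96, so log|p(0)| = log(96) = 4.5643.
Apply Jensen: I(r) = log|p(0)| + Σ_k log(r/|z_k|), summed over zeros inside |z| < r.
  log(r/|z_k|) for z_k = 1: log(5.0/1) = 1.6094
  log(r/|z_k|) for z_k = -4: log(5.0/4) = 0.2231
  log(r/|z_k|) for z_k = 4: log(5.0/4) = 0.2231
  Outside zeros (-6) contribute nothing to the Jensen sum.
Sum over inside zeros: 2.0557.
I(r) = log|p(0)| + (inside sum) = 4.5643 + 2.0557 = 6.6201.
Note: since some zeros are outside |z| ≤ r, the simplified n·log(r) form does NOT apply — only the inside zeros contribute.

I(r) ≈ 6.6201.


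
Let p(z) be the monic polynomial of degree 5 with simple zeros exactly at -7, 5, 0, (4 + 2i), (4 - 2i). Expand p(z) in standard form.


The polynomial is p(z) = ∏_{α ∈ S} (z − α), where S = {-7, 5, 0, (4 + 2i), (4 - 2i)}.
Expanding the product yields: p(z) = z^5 -6·z^4 -31·z^3 + 320·z^2 -700·z.
Note conjugate pairs combine to real quadratics: (z − (4+2i))(z − (4−2i)) = z² − 8z + 20.
The resulting polynomial has degree 5 and real coefficients as required.

p(z) = z^5 -6·z^4 -31·z^3 + 320·z^2 -700·z.


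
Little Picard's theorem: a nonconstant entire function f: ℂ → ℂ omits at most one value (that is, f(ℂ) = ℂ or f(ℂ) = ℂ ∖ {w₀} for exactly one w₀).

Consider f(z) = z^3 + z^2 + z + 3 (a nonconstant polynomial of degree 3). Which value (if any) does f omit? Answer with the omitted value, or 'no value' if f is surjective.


Little Picard bounds the complement of f(ℂ) to at most one point.
For every w ∈ ℂ, the equation p(z) − w = 0 is a nonconstant polynomial in z and hence has at least one root by the fundamental theorem of algebra. So p is surjective onto ℂ, omitting no value.

Omitted value: no value.


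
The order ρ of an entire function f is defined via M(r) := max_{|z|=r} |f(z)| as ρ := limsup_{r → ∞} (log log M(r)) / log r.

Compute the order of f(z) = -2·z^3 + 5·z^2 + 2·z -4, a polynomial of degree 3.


|f(z)| ≤ Σ|c_k|·r^k = O(r^3) as r → ∞. Polynomial growth is O(e^{r^ε}) for every ε > 0 (since r^3/e^{r^ε} → 0), so ρ ≤ ε for all ε > 0, i.e. ρ = 0. Every nonconstant polynomial has order 0.
Therefore ρ = 0.

Order ρ = 0.


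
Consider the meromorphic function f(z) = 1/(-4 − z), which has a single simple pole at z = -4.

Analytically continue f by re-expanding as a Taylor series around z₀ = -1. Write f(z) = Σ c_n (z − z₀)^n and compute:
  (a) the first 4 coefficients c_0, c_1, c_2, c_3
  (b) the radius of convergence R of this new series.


Let w = z − z₀, so z = z₀ + w.
Then -4 − z = -4 − (z₀ + w) = (-4 − z₀) − w = -3 − w.
f(z) = 1/(-3 − w) = (1/(-3)) · 1/(1 − w/(-3)) = Σ_{n≥0} w^n / (-3)^(n+1).
So c_n = 1/(-3)^(n+1):
  c_0 = 1/(-3)^1 = -1/3.
  c_1 = 1/(-3)^2 = 1/9.
  c_2 = 1/(-3)^3 = -1/27.
  c_3 = 1/(-3)^4 = 1/81.
The series is valid for |w/d| < 1, i.e. |z − z₀| < |d|.
Radius of convergence: R = |-4 − z₀| = |-3| = 3 (distance from z₀ to the singularity z = -4).

c_0 = -1/3, c_1 = 1/9, c_2 = -1/27, c_3 = 1/81; R = 3.


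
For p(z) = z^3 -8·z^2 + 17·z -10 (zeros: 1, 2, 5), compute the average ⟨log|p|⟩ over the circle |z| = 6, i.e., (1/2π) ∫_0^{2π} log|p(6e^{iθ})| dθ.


Zeros: 1, 2, 5; r = 6.
Inside |z| < r: 1, 2, 5. Outside (|z| ≥ r): ∅.
p(0) = -10, so log|p(0)| = log(10) = 2.3026.
Apply Jensen: I(r) = log|p(0)| + Σ_k log(r/|z_k|), summed over zeros inside |z| < r.
  log(r/|z_k|) for z_k = 1: log(6/1) = 1.7918
  log(r/|z_k|) for z_k = 2: log(6/2) = 1.0986
  log(r/|z_k|) for z_k = 5: log(6/5) = 0.1823
Sum over inside zeros: 3.0727.
I(r) = log|p(0)| + (inside sum) = 2.3026 + 3.0727 = 5.3753.
Closed form (all zeros inside, monic): I(r) = n·log(r) = 3·log(6) = 5.3753. ✓

I(r) ≈ 5.3753.


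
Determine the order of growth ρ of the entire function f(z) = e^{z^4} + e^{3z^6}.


Each summand is entire of order 4 and 6 respectively (as in the single-exponential case). The order of a sum is at most the max of the orders, so ρ ≤ 6. For the lower bound: on |z|=r choose arg z so that 3z^6 is real positive; then |e^{3z^6}| = e^{3r^6} while |e^{1z^4}| ≤ e^{1r^4} = o(e^{3r^6}). So |f| ≥ e^{3r^6}(1 − o(1)) and ρ ≥ 6. Hence ρ = max(4, 6) = 6.
Therefore ρ = 6.

Order ρ = 6.


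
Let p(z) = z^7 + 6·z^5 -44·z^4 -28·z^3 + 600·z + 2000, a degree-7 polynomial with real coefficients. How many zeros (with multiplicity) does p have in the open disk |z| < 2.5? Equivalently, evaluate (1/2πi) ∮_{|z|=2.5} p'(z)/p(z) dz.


The zeros of p are: (-1 + 3i), (-1 - 3i), -2, (3 + 1i), (3 - 1i), (-1 + 3i), (-1 - 3i).
Their magnitudes are: 3.162, 3.162, 2, 3.162, 3.162, 3.162, 3.162.
Zeros with |z| < R = 2.5: -2.
Count = 1.
By the argument principle, (1/2πi) ∮_{|z|=R} p'(z)/p(z) dz equals exactly this count.

Number of zeros inside |z| < 2.5: 1.


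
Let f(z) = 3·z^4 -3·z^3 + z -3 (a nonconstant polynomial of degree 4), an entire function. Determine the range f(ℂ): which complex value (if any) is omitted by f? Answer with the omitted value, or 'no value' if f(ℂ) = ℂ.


Little Picard bounds the complement of f(ℂ) to at most one point.
For every w ∈ ℂ, the equation p(z) − w = 0 is a nonconstant polynomial in z and hence has at least one root by the fundamental theorem of algebra. So p is surjective onto ℂ, omitting no value.

Omitted value: no value.


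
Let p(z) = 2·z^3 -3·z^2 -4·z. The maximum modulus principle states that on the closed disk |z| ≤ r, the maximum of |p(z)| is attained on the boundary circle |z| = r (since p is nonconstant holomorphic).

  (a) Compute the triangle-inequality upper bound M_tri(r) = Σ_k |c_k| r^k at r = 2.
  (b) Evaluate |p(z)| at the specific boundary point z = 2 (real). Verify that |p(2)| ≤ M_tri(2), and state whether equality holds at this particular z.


Coefficients: c_0 = 0, c_1 = -4, c_2 = -3, c_3 = 2. Radius r = 2.
Part (a). Triangle bound: M_tri(r) = Σ_k |c_k| r^k
  = |0|·2^0 + |-4|·2^1 + |-3|·2^2 + |2|·2^3
  = 0 + 8 + 12 + 16 = 36.
This bounds M(r) := max_{|z|=r} |p(z)| from above; equality holds iff all terms c_k z^k can be made to align in phase at a single z on |z|=r.
Part (b). At z = 2 (real, on the circle |z| = r):
  p(2) = (0)·2^0 + (-4)·2^1 + (-3)·2^2 + (2)·2^3 = -4.
  |p(2)| = 4.
Check: |p(2)| = 4 ≤ 36 = M_tri(2). ✓ Equality does not hold at z = 2 (the coefficients have mixed signs, so the terms do not all align in phase there).

M_tri(2) = 36; |p(2)| = 4; equality at z=2: no.


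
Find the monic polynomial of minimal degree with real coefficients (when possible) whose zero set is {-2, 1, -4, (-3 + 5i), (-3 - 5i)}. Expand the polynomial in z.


The polynomial is p(z) = ∏_{α ∈ S} (z − α), where S = {-2, 1, -4, (-3 + 5i), (-3 - 5i)}.
Expanding the product yields: p(z) = z^5 + 11·z^4 + 66·z^3 + 174·z^2 + 20·z -272.
Note conjugate pairs combine to real quadratics: (z − (-3+5i))(z − (-3−5i)) = z² + 6z + 34.
The resulting polynomial has degree 5 and real coefficients as required.

p(z) = z^5 + 11·z^4 + 66·z^3 + 174·z^2 + 20·z -272.


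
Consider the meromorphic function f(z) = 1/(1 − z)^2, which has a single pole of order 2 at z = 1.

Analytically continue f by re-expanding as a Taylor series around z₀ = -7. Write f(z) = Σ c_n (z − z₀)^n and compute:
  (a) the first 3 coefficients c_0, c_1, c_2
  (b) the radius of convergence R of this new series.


Let w = z − z₀, so z = z₀ + w.
Then 1 − z = 1 − (z₀ + w) = (1 − z₀) − w = 8 − w.
f(z) = 1/(8 − w)^2 = (1/(8)^2) · (1 − w/(8))^{−2}.
By the binomial series (1−u)^{−2} = Σ_{n≥0} C(n+1, 1) u^n for |u|<1, with u = w/(8):
  c_n = C(n+1, 1) / (8)^(n+2).
  c_0 = 1/(8)^2 = 1/64.
  c_1 = 2/(8)^3 = 1/256.
  c_2 = 3/(8)^4 = 3/4096.
The series is valid for |w/d| < 1, i.e. |z − z₀| < |d|.
Radius of convergence: R = |1 − z₀| = |8| = 8 (distance from z₀ to the singularity z = 1).

c_0 = 1/64, c_1 = 1/256, c_2 = 3/4096; R = 8.


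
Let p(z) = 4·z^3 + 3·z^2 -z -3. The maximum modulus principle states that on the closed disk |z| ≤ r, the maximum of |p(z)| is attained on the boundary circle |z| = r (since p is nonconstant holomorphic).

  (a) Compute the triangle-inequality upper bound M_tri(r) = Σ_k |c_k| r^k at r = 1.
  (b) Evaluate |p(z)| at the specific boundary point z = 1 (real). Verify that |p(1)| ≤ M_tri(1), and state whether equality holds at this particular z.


Coefficients: c_0 = -3, c_1 = -1, c_2 = 3, c_3 = 4. Radius r = 1.
Part (a). Triangle bound: M_tri(r) = Σ_k |c_k| r^k
  = |-3|·1^0 + |-1|·1^1 + |3|·1^2 + |4|·1^3
  = 3 + 1 + 3 + 4 = 11.
This bounds M(r) := max_{|z|=r} |p(z)| from above; equality holds iff all terms c_k z^k can be made to align in phase at a single z on |z|=r.
Part (b). At z = 1 (real, on the circle |z| = r):
  p(1) = (-3)·1^0 + (-1)·1^1 + (3)·1^2 + (4)·1^3 = 3.
  |p(1)| = 3.
Check: |p(1)| = 3 ≤ 11 = M_tri(1). ✓ Equality does not hold at z = 1 (the coefficients have mixed signs, so the terms do not all align in phase there).

M_tri(1) = 11; |p(1)| = 3; equality at z=1: no.


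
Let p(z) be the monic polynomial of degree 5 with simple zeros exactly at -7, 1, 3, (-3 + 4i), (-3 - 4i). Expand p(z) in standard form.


The polynomial is p(z) = ∏_{α ∈ S} (z − α), where S = {-7, 1, 3, (-3 + 4i), (-3 - 4i)}.
Expanding the product yields: p(z) = z^5 + 9·z^4 + 18·z^3 -54·z^2 -499·z + 525.
Note conjugate pairs combine to real quadratics: (z − (-3+4i))(z − (-3−4i)) = z² + 6z + 25.
The resulting polynomial has degree 5 and real coefficients as required.

p(z) = z^5 + 9·z^4 + 18·z^3 -54·z^2 -499·z + 525.


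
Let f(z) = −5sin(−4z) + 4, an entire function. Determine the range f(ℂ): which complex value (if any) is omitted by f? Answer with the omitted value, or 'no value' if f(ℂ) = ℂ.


Little Picard bounds the complement of f(ℂ) to at most one point.
sin is entire and surjective onto ℂ: for every w ∈ ℂ, sin(ζ) = w has a solution ζ ∈ ℂ (e.g., via the complex inverse arcsin). With ζ = −4z this gives z = ζ/(-4). Then -5·sin(−4z) takes every value in -5·ℂ = ℂ, and adding 4 is a bijection of ℂ. So f is surjective and omits no value. (Note: only on the real line is sin bounded by [−1, 1].)

Omitted value: no value.


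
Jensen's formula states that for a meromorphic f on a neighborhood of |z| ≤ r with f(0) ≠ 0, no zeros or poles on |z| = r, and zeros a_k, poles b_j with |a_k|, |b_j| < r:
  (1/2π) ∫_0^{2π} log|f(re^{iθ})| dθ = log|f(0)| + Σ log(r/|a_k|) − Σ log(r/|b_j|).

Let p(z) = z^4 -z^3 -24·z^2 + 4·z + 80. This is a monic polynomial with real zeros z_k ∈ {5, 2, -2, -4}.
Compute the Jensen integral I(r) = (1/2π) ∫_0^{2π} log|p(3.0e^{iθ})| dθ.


Zeros: -4, -2, 2, 5; r = 3.0.
Inside |z| < r: -2, 2. Outside (|z| ≥ r): -4, 5.
p(0) = 80, so log|p(0)| = log(80) = 4.3820.
Apply Jensen: I(r) = log|p(0)| + Σ_k log(r/|z_k|), summed over zeros inside |z| < r.
  log(r/|z_k|) for z_k = 2: log(3.0/2) = 0.4055
  log(r/|z_k|) for z_k = -2: log(3.0/2) = 0.4055
  Outside zeros (-4, 5) contribute nothing to the Jensen sum.
Sum over inside zeros: 0.8109.
I(r) = log|p(0)| + (inside sum) = 4.3820 + 0.8109 = 5.1930.
Note: since some zeros are outside |z| ≤ r, the simplified n·log(r) form does NOT apply — only the inside zeros contribute.

I(r) ≈ 5.1930.


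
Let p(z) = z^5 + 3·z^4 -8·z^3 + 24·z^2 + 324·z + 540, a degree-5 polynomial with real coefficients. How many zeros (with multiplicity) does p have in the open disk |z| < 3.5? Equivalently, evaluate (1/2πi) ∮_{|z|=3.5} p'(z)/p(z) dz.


The zeros of p are: (-3 + 1i), (-3 - 1i), (3 + 3i), (3 - 3i), -3.
Their magnitudes are: 3.162, 3.162, 4.243, 4.243, 3.
Zeros with |z| < R = 3.5: (-3 + 1i), (-3 - 1i), -3.
Count = 3.
By the argument principle, (1/2πi) ∮_{|z|=R} p'(z)/p(z) dz equals exactly this count.

Number of zeros inside |z| < 3.5: 3.


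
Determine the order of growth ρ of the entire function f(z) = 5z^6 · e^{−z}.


M(r) = max_{|z|=r} |5|·|z|^6·|e^{−z}| = 5·r^6 · e^{1r^1} (the factors attain their maxima compatibly on |z|=r). Then log M(r) = log 5 + 6·log r + 1r^1, dominated by the last term, so log log M(r) ~ 1·log r. The polynomial factor 5z^6 contributes only a log r term and does not affect the order. ρ = 1.
Therefore ρ = 1.

Order ρ = 1.


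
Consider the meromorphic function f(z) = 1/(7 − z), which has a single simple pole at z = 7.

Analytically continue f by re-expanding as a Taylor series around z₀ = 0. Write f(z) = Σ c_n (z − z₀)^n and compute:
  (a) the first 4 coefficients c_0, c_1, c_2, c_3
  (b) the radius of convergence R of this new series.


Let w = z − z₀, so z = z₀ + w.
Then 7 − z = 7 − (z₀ + w) = (7 − z₀) − w = 7 − w.
f(z) = 1/(7 − w) = (1/(7)) · 1/(1 − w/(7)) = Σ_{n≥0} w^n / (7)^(n+1).
So c_n = 1/(7)^(n+1):
  c_0 = 1/(7)^1 = 1/7.
  c_1 = 1/(7)^2 = 1/49.
  c_2 = 1/(7)^3 = 1/343.
  c_3 = 1/(7)^4 = 1/2401.
The series is valid for |w/d| < 1, i.e. |z − z₀| < |d|.
Radius of convergence: R = |7 − z₀| = |7| = 7 (distance from z₀ to the singularity z = 7).

c_0 = 1/7, c_1 = 1/49, c_2 = 1/343, c_3 = 1/2401; R = 7.


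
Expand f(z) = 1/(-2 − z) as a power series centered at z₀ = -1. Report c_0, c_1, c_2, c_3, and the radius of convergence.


Let w = z − z₀, so z = z₀ + w.
Then -2 − z = -2 − (z₀ + w) = (-2 − z₀) − w = -1 − w.
f(z) = 1/(-1 − w) = (1/(-1)) · 1/(1 − w/(-1)) = Σ_{n≥0} w^n / (-1)^(n+1).
So c_n = 1/(-1)^(n+1):
  c_0 = 1/(-1)^1 = -1.
  c_1 = 1/(-1)^2 = 1.
  c_2 = 1/(-1)^3 = -1.
  c_3 = 1/(-1)^4 = 1.
The series is valid for |w/d| < 1, i.e. |z − z₀| < |d|.
Radius of convergence: R = |-2 − z₀| = |-1| = 1 (distance from z₀ to the singularity z = -2).

c_0 = -1, c_1 = 1, c_2 = -1, c_3 = 1; R = 1.


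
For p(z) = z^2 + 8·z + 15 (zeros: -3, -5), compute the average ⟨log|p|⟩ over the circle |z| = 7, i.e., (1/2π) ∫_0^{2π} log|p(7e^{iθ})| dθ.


Zeros: -5, -3; r = 7.
Inside |z| < r: -5, -3. Outside (|z| ≥ r): ∅.
p(0) = 15, so log|p(0)| = log(15) = 2.7081.
Apply Jensen: I(r) = log|p(0)| + Σ_k log(r/|z_k|), summed over zeros inside |z| < r.
  log(r/|z_k|) for z_k = -3: log(7/3) = 0.8473
  log(r/|z_k|) for z_k = -5: log(7/5) = 0.3365
Sum over inside zeros: 1.1838.
I(r) = log|p(0)| + (inside sum) = 2.7081 + 1.1838 = 3.8918.
Closed form (all zeros inside, monic): I(r) = n·log(r) = 2·log(7) = 3.8918. ✓

I(r) ≈ 3.8918.


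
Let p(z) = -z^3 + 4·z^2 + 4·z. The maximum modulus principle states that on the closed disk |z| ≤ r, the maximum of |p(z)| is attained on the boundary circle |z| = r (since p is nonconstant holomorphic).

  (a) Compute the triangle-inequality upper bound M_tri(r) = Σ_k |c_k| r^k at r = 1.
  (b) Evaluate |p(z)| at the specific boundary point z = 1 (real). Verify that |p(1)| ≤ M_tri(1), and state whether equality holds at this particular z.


Coefficients: c_0 = 0, c_1 = 4, c_2 = 4, c_3 = -1. Radius r = 1.
Part (a). Triangle bound: M_tri(r) = Σ_k |c_k| r^k
  = |0|·1^0 + |4|·1^1 + |4|·1^2 + |-1|·1^3
  = 0 + 4 + 4 + 1 = 9.
This bounds M(r) := max_{|z|=r} |p(z)| from above; equality holds iff all terms c_k z^k can be made to align in phase at a single z on |z|=r.
Part (b). At z = 1 (real, on the circle |z| = r):
  p(1) = (0)·1^0 + (4)·1^1 + (4)·1^2 + (-1)·1^3 = 7.
  |p(1)| = 7.
Check: |p(1)| = 7 ≤ 9 = M_tri(1). ✓ Equality does not hold at z = 1 (the coefficients have mixed signs, so the terms do not all align in phase there).

M_tri(1) = 9; |p(1)| = 7; equality at z=1: no.


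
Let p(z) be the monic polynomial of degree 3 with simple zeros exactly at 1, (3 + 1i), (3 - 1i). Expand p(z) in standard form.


The polynomial is p(z) = ∏_{α ∈ S} (z − α), where S = {1, (3 + 1i), (3 - 1i)}.
Expanding the product yields: p(z) = z^3 -7·z^2 + 16·z -10.
Note conjugate pairs combine to real quadratics: (z − (3+1i))(z − (3−1i)) = z² − 6z + 10.
The resulting polynomial has degree 3 and real coefficients as required.

p(z) = z^3 -7·z^2 + 16·z -10.


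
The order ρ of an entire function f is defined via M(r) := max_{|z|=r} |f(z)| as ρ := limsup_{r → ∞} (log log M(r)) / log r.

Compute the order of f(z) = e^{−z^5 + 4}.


|e^{−z^5 + 4}| = e^{Re(-1·z^5) + 4} ≤ e^{1|z|^5 + 4} = e^{1r^5 + 4} on |z| = r, so ρ ≤ 5. Choosing z on |z|=r so that -1·z^5 is real positive (always possible by picking arg z appropriately) gives |f(z)| = e^{1r^5 + 4}, matching the bound. The additive constant 4 does not affect log log M(r) ~ 5·log r. Hence ρ = 5.
Therefore ρ = 5.

Order ρ = 5.


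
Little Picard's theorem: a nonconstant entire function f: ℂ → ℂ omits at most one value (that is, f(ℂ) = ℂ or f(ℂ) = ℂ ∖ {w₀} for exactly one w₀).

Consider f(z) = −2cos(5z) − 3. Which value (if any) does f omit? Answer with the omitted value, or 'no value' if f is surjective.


Little Picard bounds the complement of f(ℂ) to at most one point.
cos is entire and surjective onto ℂ: for every w ∈ ℂ, cos(ζ) = w has a solution ζ ∈ ℂ (e.g., via the complex inverse arccos). With ζ = 5z this gives z = ζ/(5). Then -2·cos(5z) takes every value in -2·ℂ = ℂ, and adding -3 is a bijection of ℂ. So f is surjective and omits no value. (Note: only on the real line is cos bounded by [−1, 1].)

Omitted value: no value.


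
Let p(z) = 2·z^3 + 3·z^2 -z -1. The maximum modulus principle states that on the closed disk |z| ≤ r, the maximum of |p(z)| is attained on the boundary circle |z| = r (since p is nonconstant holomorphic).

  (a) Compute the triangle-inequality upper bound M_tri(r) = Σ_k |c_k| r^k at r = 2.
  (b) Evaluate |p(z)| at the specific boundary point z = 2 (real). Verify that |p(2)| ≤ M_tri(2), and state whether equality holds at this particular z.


Coefficients: c_0 = -1, c_1 = -1, c_2 = 3, c_3 = 2. Radius r = 2.
Part (a). Triangle bound: M_tri(r) = Σ_k |c_k| r^k
  = |-1|·2^0 + |-1|·2^1 + |3|·2^2 + |2|·2^3
  = 1 + 2 + 12 + 16 = 31.
This bounds M(r) := max_{|z|=r} |p(z)| from above; equality holds iff all terms c_k z^k can be made to align in phase at a single z on |z|=r.
Part (b). At z = 2 (real, on the circle |z| = r):
  p(2) = (-1)·2^0 + (-1)·2^1 + (3)·2^2 + (2)·2^3 = 25.
  |p(2)| = 25.
Check: |p(2)| = 25 ≤ 31 = M_tri(2). ✓ Equality does not hold at z = 2 (the coefficients have mixed signs, so the terms do not all align in phase there).

M_tri(2) = 31; |p(2)| = 25; equality at z=2: no.


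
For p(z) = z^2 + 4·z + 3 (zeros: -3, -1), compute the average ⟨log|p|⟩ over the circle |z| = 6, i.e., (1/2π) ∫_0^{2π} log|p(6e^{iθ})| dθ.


Zeros: -3, -1; r = 6.
Inside |z| < r: -3, -1. Outside (|z| ≥ r): ∅.
p(0) = 3, so log|p(0)| = log(3) = 1.0986.
Apply Jensen: I(r) = log|p(0)| + Σ_k log(r/|z_k|), summed over zeros inside |z| < r.
  log(r/|z_k|) for z_k = -3: log(6/3) = 0.6931
  log(r/|z_k|) for z_k = -1: log(6/1) = 1.7918
Sum over inside zeros: 2.4849.
I(r) = log|p(0)| + (inside sum) = 1.0986 + 2.4849 = 3.5835.
Closed form (all zeros inside, monic): I(r) = n·log(r) = 2·log(6) = 3.5835. ✓

I(r) ≈ 3.5835.


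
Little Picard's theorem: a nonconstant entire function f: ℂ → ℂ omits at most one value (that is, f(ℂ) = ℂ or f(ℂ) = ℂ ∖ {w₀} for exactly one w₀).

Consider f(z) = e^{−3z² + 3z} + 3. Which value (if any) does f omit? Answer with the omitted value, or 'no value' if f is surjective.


Little Picard bounds the complement of f(ℂ) to at most one point.
The exponent g(z) = −3z² + 3z is a nonconstant polynomial, hence surjective onto ℂ. So e^{g(z)} takes every value in {e^w : w ∈ ℂ} = ℂ ∖ {0}. Adding 3 shifts the range to ℂ ∖ {3}. f omits exactly 3.

Omitted value: 3.
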